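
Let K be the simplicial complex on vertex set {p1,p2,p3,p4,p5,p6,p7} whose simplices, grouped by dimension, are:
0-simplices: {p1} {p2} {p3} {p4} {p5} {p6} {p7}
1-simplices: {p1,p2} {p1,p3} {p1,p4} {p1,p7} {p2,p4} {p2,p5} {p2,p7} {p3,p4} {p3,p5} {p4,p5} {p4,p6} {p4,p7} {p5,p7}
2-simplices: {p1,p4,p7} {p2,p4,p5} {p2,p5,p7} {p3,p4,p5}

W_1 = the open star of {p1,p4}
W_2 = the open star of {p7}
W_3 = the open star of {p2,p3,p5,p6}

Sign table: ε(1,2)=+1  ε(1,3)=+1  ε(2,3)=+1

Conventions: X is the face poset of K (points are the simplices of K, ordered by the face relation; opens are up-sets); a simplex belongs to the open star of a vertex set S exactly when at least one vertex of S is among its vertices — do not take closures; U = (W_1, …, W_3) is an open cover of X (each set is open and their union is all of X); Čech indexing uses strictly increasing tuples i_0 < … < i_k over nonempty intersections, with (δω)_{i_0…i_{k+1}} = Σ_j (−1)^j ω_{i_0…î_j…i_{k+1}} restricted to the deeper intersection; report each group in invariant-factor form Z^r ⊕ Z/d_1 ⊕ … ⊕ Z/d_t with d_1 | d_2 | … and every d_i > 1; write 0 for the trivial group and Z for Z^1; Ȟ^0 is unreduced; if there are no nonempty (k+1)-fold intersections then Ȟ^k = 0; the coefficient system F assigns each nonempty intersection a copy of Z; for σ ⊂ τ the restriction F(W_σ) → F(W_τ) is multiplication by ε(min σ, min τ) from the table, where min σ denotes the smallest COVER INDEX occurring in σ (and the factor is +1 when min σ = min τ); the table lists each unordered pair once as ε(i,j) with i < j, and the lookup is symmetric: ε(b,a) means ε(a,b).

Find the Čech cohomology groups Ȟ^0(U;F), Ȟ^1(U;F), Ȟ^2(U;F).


Ȟ^0(U;F) ≅ Z; Ȟ^1(U;F) ≅ Z; Ȟ^2(U;F) ≅ 0

nonempty overlaps:
  W1={{p1},{p4},{p1,p2},{p1,p3},{p1,p4},{p1,p7},{p2,p4},{p3,p4},{p4,p5},{p4,p6},{p4,p7},{p1,p4,p7},{p2,p4,p5},{p3,p4,p5}} W2={{p7},{p1,p7},{p2,p7},{p4,p7},{p5,p7},{p1,p4,p7},{p2,p5,p7}} W3={{p2},{p3},{p5},{p6},{p1,p2},{p1,p3},{p2,p4},{p2,p5},{p2,p7},{p3,p4},{p3,p5},{p4,p5},{p4,p6},{p5,p7},{p2,p4,p5},{p2,p5,p7},{p3,p4,p5}}
  W12={{p1,p7},{p4,p7},{p1,p4,p7}} W13={{p1,p2},{p1,p3},{p2,p4},{p3,p4},{p4,p5},{p4,p6},{p2,p4,p5},{p3,p4,p5}} W23={{p2,p7},{p5,p7},{p2,p5,p7}}
C dims 3,3; δ0: rk 2, SNF 1^2
degree 0: 3−2−0 = 1 → Ȟ^0 ≅ Z
degree 1: 3−0−2 = 1 → Ȟ^1 ≅ Z
degree 2: 0−0−0 = 0 → Ȟ^2 ≅ 0


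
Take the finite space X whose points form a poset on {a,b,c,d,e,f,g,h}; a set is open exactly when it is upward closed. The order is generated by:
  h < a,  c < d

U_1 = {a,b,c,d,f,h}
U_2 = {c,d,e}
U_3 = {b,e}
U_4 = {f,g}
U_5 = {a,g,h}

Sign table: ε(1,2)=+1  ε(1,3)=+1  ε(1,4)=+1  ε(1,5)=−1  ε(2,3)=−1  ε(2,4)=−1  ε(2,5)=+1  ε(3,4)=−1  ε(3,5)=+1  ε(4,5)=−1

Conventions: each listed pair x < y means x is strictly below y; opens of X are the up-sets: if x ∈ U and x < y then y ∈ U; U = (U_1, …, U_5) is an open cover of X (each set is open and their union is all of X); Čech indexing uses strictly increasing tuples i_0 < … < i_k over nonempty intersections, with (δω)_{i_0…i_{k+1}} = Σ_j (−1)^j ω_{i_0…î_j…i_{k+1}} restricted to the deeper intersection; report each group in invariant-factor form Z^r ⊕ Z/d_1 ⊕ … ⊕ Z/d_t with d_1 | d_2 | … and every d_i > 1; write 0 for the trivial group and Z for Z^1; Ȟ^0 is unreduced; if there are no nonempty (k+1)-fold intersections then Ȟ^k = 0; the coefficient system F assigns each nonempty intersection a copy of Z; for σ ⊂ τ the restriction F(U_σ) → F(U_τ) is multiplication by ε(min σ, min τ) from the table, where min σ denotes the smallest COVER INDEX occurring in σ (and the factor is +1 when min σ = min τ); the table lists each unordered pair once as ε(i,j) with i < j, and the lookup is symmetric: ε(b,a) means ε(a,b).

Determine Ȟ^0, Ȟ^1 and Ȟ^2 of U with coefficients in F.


nerve simplices:
  U12={c,d} U13={b} U14={f} U15={a,h} U23={e} U45={g}
C dims 5,6; δ0: rk 5, SNF 1^4·2
degree 0: 5−5−0 = 0 → Ȟ^0 ≅ 0
degree 1: 6−0−5 = 1 plus torsion [2] → Ȟ^1 ≅ Z ⊕ Z/2
degree 2: 0−0−0 = 0 → Ȟ^2 ≅ 0

Ȟ^0 ≅ 0, Ȟ^1 ≅ Z ⊕ Z/2, Ȟ^2 ≅ 0


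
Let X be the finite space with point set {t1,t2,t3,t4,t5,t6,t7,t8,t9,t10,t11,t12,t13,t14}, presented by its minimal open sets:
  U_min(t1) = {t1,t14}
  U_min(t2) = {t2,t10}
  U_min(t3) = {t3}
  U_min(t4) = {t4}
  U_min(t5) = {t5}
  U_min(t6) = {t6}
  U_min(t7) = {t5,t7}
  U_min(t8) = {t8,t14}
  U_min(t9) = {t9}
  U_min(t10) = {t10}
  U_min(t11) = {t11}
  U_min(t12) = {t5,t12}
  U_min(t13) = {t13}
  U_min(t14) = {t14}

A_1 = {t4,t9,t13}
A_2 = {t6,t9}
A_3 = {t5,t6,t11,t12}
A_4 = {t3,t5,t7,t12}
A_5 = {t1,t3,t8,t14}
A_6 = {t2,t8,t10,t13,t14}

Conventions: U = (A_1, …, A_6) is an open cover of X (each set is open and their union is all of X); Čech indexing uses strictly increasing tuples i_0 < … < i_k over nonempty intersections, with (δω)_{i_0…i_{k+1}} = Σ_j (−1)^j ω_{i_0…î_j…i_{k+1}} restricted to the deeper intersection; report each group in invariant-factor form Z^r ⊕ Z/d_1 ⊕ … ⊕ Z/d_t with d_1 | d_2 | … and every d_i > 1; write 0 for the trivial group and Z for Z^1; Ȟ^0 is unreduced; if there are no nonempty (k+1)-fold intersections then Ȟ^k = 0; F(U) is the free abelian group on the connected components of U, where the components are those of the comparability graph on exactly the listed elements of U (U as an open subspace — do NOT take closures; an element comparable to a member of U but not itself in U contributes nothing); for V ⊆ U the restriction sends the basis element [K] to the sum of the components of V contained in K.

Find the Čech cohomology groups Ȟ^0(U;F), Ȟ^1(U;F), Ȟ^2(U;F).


Ȟ^0 = Z^9, Ȟ^1 = 0, Ȟ^2 = 0

nonempty overlaps:
  A12={t9} A16={t13} A23={t6} A34={t5,t12} A45={t3} A56={t8,t14}
components per intersection:
  A1: {t4} {t9} {t13}
  A2: {t6} {t9}
  A3: {t5,t12} {t6} {t11}
  A4: {t3} {t5,t7,t12}
  A5: {t1,t8,t14} {t3}
  A6: {t2,t10} {t8,t14} {t13}
  A12: {t9}
  A16: {t13}
  A23: {t6}
  A34: {t5,t12}
  A45: {t3}
  A56: {t8,t14}
C dims 15,6; δ0: rk 6, SNF 1^6
degree 0: 15−6−0 = 9 → Ȟ^0 ≅ Z^9
degree 1: 6−0−6 = 0 → Ȟ^1 ≅ 0
degree 2: 0−0−0 = 0 → Ȟ^2 ≅ 0


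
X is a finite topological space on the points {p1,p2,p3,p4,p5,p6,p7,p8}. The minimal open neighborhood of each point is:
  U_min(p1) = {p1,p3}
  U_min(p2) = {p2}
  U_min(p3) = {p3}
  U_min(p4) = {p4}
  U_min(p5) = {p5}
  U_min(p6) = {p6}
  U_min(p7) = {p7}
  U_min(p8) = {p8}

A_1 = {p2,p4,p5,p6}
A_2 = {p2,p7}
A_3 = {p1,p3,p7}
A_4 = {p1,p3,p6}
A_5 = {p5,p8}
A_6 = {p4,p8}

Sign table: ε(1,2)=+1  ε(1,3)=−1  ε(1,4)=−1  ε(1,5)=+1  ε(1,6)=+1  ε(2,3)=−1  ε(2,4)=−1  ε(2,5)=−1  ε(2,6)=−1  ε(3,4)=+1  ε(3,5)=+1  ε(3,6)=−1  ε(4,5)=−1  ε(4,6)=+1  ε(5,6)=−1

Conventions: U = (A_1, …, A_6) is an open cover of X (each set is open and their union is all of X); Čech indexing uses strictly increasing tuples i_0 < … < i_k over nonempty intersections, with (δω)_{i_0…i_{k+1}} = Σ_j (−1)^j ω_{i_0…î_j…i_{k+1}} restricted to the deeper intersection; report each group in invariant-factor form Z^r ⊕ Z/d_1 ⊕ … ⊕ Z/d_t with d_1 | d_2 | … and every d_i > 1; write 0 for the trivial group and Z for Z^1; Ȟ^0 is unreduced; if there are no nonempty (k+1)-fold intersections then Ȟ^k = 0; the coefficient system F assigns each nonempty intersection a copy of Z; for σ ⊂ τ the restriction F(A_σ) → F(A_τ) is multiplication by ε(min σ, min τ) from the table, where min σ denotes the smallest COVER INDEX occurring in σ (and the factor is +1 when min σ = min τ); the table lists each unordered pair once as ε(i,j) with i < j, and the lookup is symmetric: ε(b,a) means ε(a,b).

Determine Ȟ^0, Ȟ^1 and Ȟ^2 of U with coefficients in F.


intersection data:
  A12={p2} A14={p6} A15={p5} A16={p4} A23={p7} A34={p1,p3} A56={p8}
C dims 6,7; δ0: rk 6, SNF 1^5·2
Ȟ^0 = (6 − 6) − 0 = 0, so Ȟ^0 ≅ 0
Ȟ^1 = (7 − 0) − 6 = 1 plus torsion [2], so Ȟ^1 ≅ Z ⊕ Z/2
Ȟ^2 = (0 − 0) − 0 = 0, so Ȟ^2 ≅ 0

Ȟ^0(U;F) ≅ 0; Ȟ^1(U;F) ≅ Z ⊕ Z/2; Ȟ^2(U;F) ≅ 0


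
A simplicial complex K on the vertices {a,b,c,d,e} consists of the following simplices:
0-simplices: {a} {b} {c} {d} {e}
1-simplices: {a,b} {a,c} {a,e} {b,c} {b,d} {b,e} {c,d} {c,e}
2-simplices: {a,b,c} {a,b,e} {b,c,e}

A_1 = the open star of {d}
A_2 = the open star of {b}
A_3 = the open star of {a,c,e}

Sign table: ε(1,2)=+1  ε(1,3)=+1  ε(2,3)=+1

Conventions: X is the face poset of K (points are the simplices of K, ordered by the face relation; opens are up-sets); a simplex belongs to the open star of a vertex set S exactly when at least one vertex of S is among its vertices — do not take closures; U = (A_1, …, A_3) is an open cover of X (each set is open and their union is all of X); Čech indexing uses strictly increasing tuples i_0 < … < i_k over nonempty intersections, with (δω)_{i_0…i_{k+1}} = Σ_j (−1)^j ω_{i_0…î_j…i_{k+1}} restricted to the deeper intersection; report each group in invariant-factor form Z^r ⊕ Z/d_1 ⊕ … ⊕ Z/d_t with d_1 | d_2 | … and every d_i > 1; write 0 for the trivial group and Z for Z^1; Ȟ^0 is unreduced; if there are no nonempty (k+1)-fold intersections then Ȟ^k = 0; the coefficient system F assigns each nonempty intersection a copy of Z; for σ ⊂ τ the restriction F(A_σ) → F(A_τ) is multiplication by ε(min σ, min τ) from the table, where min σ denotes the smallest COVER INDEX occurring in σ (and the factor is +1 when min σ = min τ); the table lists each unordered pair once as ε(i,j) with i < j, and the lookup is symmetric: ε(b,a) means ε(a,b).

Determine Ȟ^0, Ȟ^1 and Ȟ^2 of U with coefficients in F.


nerve simplices:
  A1={{d},{b,d},{c,d}} A2={{b},{a,b},{b,c},{b,d},{b,e},{a,b,c},{a,b,e},{b,c,e}} A3={{a},{c},{e},{a,b},{a,c},{a,e},{b,c},{b,e},{c,d},{c,e},{a,b,c},{a,b,e},{b,c,e}}
  A12={{b,d}} A13={{c,d}} A23={{a,b},{b,c},{b,e},{a,b,c},{a,b,e},{b,c,e}}
C dims 3,3; δ0: rk 2, SNF 1^2
degree 0: 3−2−0 = 1 → Ȟ^0 ≅ Z
degree 1: 3−0−2 = 1 → Ȟ^1 ≅ Z
degree 2: 0−0−0 = 0 → Ȟ^2 ≅ 0

Ȟ^0(U;F) ≅ Z,  Ȟ^1(U;F) ≅ Z,  Ȟ^2(U;F) ≅ 0


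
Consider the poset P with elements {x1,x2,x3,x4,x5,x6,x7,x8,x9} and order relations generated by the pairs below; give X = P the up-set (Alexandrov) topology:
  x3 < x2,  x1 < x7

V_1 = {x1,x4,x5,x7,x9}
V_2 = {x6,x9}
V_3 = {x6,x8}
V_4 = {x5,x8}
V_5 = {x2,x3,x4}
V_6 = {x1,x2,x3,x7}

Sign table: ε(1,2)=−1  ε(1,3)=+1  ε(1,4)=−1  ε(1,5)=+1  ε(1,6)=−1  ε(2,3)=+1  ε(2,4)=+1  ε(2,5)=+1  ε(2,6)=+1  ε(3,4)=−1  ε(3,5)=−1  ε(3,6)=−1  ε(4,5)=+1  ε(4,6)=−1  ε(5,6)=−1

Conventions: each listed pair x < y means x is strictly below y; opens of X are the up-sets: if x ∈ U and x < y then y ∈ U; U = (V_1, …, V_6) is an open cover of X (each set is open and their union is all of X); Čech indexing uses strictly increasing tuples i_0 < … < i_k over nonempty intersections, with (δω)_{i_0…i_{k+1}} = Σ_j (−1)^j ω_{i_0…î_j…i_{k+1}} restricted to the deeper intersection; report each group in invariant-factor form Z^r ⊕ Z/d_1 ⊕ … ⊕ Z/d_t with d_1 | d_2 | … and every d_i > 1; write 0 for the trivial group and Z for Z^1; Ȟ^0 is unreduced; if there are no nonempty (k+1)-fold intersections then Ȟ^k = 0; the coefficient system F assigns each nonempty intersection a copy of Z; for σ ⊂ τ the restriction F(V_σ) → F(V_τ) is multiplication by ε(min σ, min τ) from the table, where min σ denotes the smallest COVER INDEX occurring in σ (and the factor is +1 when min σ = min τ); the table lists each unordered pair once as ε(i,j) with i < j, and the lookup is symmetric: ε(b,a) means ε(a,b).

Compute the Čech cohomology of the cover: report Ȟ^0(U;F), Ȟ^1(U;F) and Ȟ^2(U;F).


nerve simplices:
  V12={x9} V14={x5} V15={x4} V16={x1,x7} V23={x6} V34={x8} V56={x2,x3}
C dims 6,7; δ0: rk 6, SNF 1^5·2
degree 0: 6−6−0 = 0 → Ȟ^0 ≅ 0
degree 1: 7−0−6 = 1 plus torsion [2] → Ȟ^1 ≅ Z ⊕ Z/2
degree 2: 0−0−0 = 0 → Ȟ^2 ≅ 0

Ȟ^0 ≅ 0, Ȟ^1 ≅ Z ⊕ Z/2 and Ȟ^2 ≅ 0


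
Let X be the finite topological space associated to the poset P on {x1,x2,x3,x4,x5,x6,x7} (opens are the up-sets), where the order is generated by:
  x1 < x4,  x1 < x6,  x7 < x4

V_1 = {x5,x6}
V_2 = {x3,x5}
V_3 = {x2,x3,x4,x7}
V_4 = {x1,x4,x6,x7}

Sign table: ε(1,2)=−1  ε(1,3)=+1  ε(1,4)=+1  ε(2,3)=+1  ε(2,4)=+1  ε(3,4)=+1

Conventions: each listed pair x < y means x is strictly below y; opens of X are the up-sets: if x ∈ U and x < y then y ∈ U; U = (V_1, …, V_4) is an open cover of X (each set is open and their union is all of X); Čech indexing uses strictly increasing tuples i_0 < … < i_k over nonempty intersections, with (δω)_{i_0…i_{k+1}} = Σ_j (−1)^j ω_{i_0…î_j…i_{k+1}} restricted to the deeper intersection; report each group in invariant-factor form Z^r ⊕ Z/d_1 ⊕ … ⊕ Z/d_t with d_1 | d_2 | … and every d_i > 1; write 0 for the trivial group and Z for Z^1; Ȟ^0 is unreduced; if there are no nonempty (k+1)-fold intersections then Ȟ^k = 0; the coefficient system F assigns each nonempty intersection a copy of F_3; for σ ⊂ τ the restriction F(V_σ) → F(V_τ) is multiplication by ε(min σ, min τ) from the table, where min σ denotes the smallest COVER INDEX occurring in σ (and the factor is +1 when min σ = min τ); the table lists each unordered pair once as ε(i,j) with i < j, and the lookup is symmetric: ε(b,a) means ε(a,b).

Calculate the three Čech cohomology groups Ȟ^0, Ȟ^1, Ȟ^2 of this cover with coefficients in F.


nonempty intersections:
  V12={x5} V14={x6} V23={x3} V34={x4,x7}
C dims 4,4; δ0: rk_F3 4
Ȟ^0: (4−4)−0=0 ⇒ 0
Ȟ^1: (4−0)−4=0 ⇒ 0
Ȟ^2: (0−0)−0=0 ⇒ 0

Ȟ^0 ≅ 0; Ȟ^1 ≅ 0; Ȟ^2 ≅ 0


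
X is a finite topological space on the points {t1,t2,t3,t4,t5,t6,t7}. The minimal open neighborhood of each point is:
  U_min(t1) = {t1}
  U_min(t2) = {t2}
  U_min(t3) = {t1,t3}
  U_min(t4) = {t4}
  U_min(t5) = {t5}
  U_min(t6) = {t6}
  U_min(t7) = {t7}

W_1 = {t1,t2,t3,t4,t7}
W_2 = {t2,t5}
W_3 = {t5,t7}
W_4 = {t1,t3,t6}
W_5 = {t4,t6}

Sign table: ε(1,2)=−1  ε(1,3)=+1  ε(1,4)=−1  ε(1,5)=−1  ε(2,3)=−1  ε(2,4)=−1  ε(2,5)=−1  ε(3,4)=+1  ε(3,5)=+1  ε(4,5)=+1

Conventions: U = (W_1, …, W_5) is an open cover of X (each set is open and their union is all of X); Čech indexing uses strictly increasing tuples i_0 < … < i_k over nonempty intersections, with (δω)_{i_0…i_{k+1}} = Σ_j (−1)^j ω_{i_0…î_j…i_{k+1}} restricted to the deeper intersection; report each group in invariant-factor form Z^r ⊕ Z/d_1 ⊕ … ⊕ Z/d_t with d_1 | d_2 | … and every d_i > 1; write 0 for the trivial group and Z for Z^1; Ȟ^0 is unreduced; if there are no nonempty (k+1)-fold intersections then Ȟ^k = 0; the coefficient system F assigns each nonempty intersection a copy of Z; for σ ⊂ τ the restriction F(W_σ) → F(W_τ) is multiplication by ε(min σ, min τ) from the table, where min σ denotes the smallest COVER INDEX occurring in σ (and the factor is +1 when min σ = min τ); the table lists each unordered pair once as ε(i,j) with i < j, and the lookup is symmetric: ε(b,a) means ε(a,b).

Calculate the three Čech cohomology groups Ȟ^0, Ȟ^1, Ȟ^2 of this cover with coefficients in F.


intersection data:
  W12={t2} W13={t7} W14={t1,t3} W15={t4} W23={t5} W45={t6}
C dims 5,6; δ0: rk 4, SNF 1^4
Ȟ^0 = (5 − 4) − 0 = 1, so Ȟ^0 ≅ Z
Ȟ^1 = (6 − 0) − 4 = 2, so Ȟ^1 ≅ Z^2
Ȟ^2 = (0 − 0) − 0 = 0, so Ȟ^2 ≅ 0

Ȟ^0(U;F) ≅ Z; Ȟ^1(U;F) ≅ Z^2; Ȟ^2(U;F) ≅ 0


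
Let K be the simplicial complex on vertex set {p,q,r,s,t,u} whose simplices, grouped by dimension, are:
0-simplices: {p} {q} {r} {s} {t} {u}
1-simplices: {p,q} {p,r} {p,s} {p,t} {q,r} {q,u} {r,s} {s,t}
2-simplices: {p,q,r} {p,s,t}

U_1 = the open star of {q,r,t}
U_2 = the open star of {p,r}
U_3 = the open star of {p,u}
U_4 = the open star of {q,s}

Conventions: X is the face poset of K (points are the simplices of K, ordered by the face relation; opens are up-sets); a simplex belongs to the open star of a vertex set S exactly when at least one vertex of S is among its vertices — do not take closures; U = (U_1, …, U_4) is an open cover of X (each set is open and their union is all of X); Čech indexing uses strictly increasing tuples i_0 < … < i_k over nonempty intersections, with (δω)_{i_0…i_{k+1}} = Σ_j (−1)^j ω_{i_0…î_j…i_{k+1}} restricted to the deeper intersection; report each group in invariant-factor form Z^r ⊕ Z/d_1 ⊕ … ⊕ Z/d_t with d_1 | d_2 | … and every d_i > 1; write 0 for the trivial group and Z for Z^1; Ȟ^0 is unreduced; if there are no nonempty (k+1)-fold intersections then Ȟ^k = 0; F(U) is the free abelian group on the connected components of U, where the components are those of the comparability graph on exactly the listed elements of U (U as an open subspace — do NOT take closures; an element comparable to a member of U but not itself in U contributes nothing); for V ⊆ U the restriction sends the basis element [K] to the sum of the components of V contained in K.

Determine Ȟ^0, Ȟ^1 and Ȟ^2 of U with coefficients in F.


nonempty overlaps:
  U1={{q},{r},{t},{p,q},{p,r},{p,t},{q,r},{q,u},{r,s},{s,t},{p,q,r},{p,s,t}} U2={{p},{r},{p,q},{p,r},{p,s},{p,t},{q,r},{r,s},{p,q,r},{p,s,t}} U3={{p},{u},{p,q},{p,r},{p,s},{p,t},{q,u},{p,q,r},{p,s,t}} U4={{q},{s},{p,q},{p,s},{q,r},{q,u},{r,s},{s,t},{p,q,r},{p,s,t}}
  U12={{r},{p,q},{p,r},{p,t},{q,r},{r,s},{p,q,r},{p,s,t}} U13={{p,q},{p,r},{p,t},{q,u},{p,q,r},{p,s,t}} U14={{q},{p,q},{q,r},{q,u},{r,s},{s,t},{p,q,r},{p,s,t}} U23={{p},{p,q},{p,r},{p,s},{p,t},{p,q,r},{p,s,t}} U24={{p,q},{p,s},{q,r},{r,s},{p,q,r},{p,s,t}} U34={{p,q},{p,s},{q,u},{p,q,r},{p,s,t}}
  U123={{p,q},{p,r},{p,t},{p,q,r},{p,s,t}} U124={{p,q},{q,r},{r,s},{p,q,r},{p,s,t}} U134={{p,q},{q,u},{p,q,r},{p,s,t}} U234={{p,q},{p,s},{p,q,r},{p,s,t}}
  U1234={{p,q},{p,q,r},{p,s,t}}
components per intersection:
  U1: {{q},{r},{p,q},{p,r},{q,r},{q,u},{r,s},{p,q,r}} {{t},{p,t},{s,t},{p,s,t}}
  U2: {{p},{r},{p,q},{p,r},{p,s},{p,t},{q,r},{r,s},{p,q,r},{p,s,t}}
  U3: {{p},{p,q},{p,r},{p,s},{p,t},{p,q,r},{p,s,t}} {{u},{q,u}}
  U4: {{q},{p,q},{q,r},{q,u},{p,q,r}} {{s},{p,s},{r,s},{s,t},{p,s,t}}
  U12: {{r},{p,q},{p,r},{q,r},{r,s},{p,q,r}} {{p,t},{p,s,t}}
  U13: {{p,q},{p,r},{p,q,r}} {{p,t},{p,s,t}} {{q,u}}
  U14: {{q},{p,q},{q,r},{q,u},{p,q,r}} {{r,s}} {{s,t},{p,s,t}}
  U23: {{p},{p,q},{p,r},{p,s},{p,t},{p,q,r},{p,s,t}}
  U24: {{p,q},{q,r},{p,q,r}} {{p,s},{p,s,t}} {{r,s}}
  U34: {{p,q},{p,q,r}} {{p,s},{p,s,t}} {{q,u}}
  U123: {{p,q},{p,r},{p,q,r}} {{p,t},{p,s,t}}
  U124: {{p,q},{q,r},{p,q,r}} {{r,s}} {{p,s,t}}
  U134: {{p,q},{p,q,r}} {{q,u}} {{p,s,t}}
  U234: {{p,q},{p,q,r}} {{p,s},{p,s,t}}
  U1234: {{p,q},{p,q,r}} {{p,s,t}}
C dims 7,15,10,2; δ0: rk 6, SNF 1^6; δ1: rk 8, SNF 1^8; δ2: rk 2, SNF 1^2
degree 0: 7−6−0 = 1 → Ȟ^0 ≅ Z
degree 1: 15−8−6 = 1 → Ȟ^1 ≅ Z
degree 2: 10−2−8 = 0 → Ȟ^2 ≅ 0

Ȟ^0 ≅ Z,  Ȟ^1 ≅ Z,  Ȟ^2 ≅ 0


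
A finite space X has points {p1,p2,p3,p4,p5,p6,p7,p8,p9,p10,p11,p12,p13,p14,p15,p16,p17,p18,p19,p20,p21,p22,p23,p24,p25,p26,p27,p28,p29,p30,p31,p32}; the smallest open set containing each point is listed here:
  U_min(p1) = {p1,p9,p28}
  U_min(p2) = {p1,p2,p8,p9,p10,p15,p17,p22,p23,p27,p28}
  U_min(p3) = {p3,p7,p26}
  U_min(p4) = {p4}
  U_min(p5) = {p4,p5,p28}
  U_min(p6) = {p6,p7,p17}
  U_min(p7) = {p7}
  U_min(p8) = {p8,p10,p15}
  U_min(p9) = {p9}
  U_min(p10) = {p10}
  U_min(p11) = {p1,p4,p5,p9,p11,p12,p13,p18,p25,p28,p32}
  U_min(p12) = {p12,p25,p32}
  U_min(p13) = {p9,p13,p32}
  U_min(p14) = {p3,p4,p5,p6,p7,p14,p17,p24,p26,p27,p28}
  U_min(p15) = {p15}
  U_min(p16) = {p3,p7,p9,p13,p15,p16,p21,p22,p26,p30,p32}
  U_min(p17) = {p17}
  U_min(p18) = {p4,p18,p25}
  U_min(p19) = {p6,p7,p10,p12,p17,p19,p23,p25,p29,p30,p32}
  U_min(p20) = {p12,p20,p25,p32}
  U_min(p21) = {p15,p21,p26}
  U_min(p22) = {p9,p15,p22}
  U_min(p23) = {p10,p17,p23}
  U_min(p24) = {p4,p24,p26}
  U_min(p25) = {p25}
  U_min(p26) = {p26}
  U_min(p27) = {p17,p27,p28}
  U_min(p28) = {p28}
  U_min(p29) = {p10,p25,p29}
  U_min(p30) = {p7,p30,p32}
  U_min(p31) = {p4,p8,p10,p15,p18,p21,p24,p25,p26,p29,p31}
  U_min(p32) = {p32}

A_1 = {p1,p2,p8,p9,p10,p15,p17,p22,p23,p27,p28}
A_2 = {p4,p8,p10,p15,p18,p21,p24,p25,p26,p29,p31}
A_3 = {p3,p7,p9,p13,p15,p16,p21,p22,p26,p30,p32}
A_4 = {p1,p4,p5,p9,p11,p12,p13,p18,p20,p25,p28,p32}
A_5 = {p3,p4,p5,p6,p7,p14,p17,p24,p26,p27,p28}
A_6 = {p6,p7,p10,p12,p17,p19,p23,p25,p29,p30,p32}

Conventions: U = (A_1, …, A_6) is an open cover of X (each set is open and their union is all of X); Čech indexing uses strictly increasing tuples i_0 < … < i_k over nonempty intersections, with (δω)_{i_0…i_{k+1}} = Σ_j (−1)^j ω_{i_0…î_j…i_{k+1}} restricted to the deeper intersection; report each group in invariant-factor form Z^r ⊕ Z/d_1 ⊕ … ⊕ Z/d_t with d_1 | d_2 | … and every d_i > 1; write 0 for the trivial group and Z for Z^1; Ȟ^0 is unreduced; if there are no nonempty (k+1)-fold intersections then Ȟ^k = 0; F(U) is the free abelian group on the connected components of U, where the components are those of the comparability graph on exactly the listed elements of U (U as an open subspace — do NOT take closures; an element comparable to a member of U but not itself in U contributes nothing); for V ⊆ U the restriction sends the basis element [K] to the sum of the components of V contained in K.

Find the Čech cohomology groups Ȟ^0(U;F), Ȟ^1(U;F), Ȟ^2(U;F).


Ȟ^0 ≅ Z; Ȟ^1 ≅ 0; Ȟ^2 ≅ Z/2

nerve of the cover:
  A12={p8,p10,p15} A13={p9,p15,p22} A14={p1,p9,p28} A15={p17,p27,p28} A16={p10,p17,p23} A23={p15,p21,p26} A24={p4,p18,p25} A25={p4,p24,p26} A26={p10,p25,p29} A34={p9,p13,p32} A35={p3,p7,p26} A36={p7,p30,p32} A45={p4,p5,p28} A46={p12,p25,p32} A56={p6,p7,p17}
  A123={p15} A126={p10} A134={p9} A145={p28} A156={p17} A235={p26} A245={p4} A246={p25} A346={p32} A356={p7}
components per intersection:
  A1: {p1,p2,p8,p9,p10,p15,p17,p22,p23,p27,p28}
  A2: {p4,p8,p10,p15,p18,p21,p24,p25,p26,p29,p31}
  A3: {p3,p7,p9,p13,p15,p16,p21,p22,p26,p30,p32}
  A4: {p1,p4,p5,p9,p11,p12,p13,p18,p20,p25,p28,p32}
  A5: {p3,p4,p5,p6,p7,p14,p17,p24,p26,p27,p28}
  A6: {p6,p7,p10,p12,p17,p19,p23,p25,p29,p30,p32}
  A12: {p8,p10,p15}
  A13: {p9,p15,p22}
  A14: {p1,p9,p28}
  A15: {p17,p27,p28}
  A16: {p10,p17,p23}
  A23: {p15,p21,p26}
  A24: {p4,p18,p25}
  A25: {p4,p24,p26}
  A26: {p10,p25,p29}
  A34: {p9,p13,p32}
  A35: {p3,p7,p26}
  A36: {p7,p30,p32}
  A45: {p4,p5,p28}
  A46: {p12,p25,p32}
  A56: {p6,p7,p17}
  A123: {p15}
  A126: {p10}
  A134: {p9}
  A145: {p28}
  A156: {p17}
  A235: {p26}
  A245: {p4}
  A246: {p25}
  A346: {p32}
  A356: {p7}
C dims 6,15,10; δ0: rk 5, SNF 1^5; δ1: rk 10, SNF 1^9·2
Ȟ^0 = (6 − 5) − 0 = 1, so Ȟ^0 ≅ Z
Ȟ^1 = (15 − 10) − 5 = 0, so Ȟ^1 ≅ 0
Ȟ^2 = (10 − 0) − 10 = 0 plus torsion [2], so Ȟ^2 ≅ Z/2


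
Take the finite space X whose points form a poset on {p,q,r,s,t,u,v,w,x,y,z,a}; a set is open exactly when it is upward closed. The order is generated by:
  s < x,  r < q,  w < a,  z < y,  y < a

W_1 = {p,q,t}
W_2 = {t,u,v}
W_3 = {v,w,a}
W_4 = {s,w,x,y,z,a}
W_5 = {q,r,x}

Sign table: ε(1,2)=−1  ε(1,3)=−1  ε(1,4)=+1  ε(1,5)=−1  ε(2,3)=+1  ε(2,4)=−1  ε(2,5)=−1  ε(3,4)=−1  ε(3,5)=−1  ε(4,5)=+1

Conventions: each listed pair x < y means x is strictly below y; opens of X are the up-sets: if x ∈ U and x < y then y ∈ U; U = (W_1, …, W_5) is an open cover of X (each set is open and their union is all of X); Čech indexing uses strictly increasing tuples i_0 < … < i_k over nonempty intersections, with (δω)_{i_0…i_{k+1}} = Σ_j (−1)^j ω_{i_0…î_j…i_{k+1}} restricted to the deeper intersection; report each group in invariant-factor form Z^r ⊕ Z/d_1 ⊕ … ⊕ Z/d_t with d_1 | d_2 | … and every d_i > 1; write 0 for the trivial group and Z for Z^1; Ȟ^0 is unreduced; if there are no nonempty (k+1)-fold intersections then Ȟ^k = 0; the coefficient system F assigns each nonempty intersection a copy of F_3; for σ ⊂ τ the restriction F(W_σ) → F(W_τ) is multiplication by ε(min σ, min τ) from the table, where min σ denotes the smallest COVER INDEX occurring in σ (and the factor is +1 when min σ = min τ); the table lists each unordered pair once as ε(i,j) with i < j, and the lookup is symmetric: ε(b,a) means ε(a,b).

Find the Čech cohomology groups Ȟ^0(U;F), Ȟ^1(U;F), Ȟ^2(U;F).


nerve simplices:
  W12={t} W15={q} W23={v} W34={w,a} W45={x}
C dims 5,5; δ0: rk_F3 5
degree 0: 5−5−0 = 0 → Ȟ^0 ≅ 0
degree 1: 5−0−5 = 0 → Ȟ^1 ≅ 0
degree 2: 0−0−0 = 0 → Ȟ^2 ≅ 0

Ȟ^0(U;F) ≅ 0,  Ȟ^1(U;F) ≅ 0,  Ȟ^2(U;F) ≅ 0


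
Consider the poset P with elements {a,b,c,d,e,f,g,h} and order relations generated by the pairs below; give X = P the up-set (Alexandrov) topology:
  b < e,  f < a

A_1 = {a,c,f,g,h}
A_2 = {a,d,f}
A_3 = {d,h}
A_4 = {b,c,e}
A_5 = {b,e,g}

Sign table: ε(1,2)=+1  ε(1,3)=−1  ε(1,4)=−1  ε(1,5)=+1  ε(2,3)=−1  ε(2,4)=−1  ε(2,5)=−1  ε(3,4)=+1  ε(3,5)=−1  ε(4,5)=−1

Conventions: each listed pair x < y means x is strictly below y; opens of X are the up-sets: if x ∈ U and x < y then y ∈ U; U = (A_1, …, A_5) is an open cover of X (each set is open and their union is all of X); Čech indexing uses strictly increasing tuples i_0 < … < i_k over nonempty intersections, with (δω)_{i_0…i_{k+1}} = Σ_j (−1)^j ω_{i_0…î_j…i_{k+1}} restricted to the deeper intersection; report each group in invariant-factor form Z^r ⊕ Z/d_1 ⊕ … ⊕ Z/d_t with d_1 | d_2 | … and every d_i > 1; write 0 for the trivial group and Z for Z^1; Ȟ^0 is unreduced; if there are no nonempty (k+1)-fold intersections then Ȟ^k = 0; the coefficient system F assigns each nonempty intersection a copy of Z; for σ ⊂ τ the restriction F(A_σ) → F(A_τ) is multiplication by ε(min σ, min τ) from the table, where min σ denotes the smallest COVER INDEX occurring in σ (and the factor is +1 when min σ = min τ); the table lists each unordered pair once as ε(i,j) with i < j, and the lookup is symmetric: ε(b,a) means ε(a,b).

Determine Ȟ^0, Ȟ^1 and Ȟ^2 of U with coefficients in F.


intersection data:
  A12={a,f} A13={h} A14={c} A15={g} A23={d} A45={b,e}
C dims 5,6; δ0: rk 4, SNF 1^4
Ȟ^0 = (5 − 4) − 0 = 1, so Ȟ^0 ≅ Z
Ȟ^1 = (6 − 0) − 4 = 2, so Ȟ^1 ≅ Z^2
Ȟ^2 = (0 − 0) − 0 = 0, so Ȟ^2 ≅ 0

Ȟ^0 ≅ Z,  Ȟ^1 ≅ Z^2,  Ȟ^2 ≅ 0


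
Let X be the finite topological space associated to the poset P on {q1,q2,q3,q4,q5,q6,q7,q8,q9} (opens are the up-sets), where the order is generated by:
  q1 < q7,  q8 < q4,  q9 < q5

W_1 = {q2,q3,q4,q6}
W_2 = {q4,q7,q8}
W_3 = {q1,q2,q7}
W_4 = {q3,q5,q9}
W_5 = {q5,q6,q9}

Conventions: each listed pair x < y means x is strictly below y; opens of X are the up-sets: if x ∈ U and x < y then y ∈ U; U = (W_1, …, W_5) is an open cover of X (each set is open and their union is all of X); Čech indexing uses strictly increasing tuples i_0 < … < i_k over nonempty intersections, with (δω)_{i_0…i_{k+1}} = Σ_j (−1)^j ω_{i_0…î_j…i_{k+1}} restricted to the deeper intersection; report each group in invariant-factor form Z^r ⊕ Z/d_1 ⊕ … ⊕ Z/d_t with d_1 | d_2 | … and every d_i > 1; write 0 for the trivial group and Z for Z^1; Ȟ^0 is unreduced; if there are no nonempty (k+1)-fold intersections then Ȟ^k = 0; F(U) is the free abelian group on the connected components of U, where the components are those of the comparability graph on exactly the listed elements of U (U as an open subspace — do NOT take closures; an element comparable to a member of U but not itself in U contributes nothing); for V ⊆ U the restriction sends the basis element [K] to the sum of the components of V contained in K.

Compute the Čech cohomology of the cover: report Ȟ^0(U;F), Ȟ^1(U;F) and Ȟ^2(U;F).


nonempty intersections:
  W12={q4} W13={q2} W14={q3} W15={q6} W23={q7} W45={q5,q9}
components per intersection:
  W1: {q2} {q3} {q4} {q6}
  W2: {q4,q8} {q7}
  W3: {q1,q7} {q2}
  W4: {q3} {q5,q9}
  W5: {q5,q9} {q6}
  W12: {q4}
  W13: {q2}
  W14: {q3}
  W15: {q6}
  W23: {q7}
  W45: {q5,q9}
C dims 12,6; δ0: rk 6, SNF 1^6
Ȟ^0: (12−6)−0=6 ⇒ Z^6
Ȟ^1: (6−0)−6=0 ⇒ 0
Ȟ^2: (0−0)−0=0 ⇒ 0

Ȟ^0 = Z^6; Ȟ^1 = 0; Ȟ^2 = 0


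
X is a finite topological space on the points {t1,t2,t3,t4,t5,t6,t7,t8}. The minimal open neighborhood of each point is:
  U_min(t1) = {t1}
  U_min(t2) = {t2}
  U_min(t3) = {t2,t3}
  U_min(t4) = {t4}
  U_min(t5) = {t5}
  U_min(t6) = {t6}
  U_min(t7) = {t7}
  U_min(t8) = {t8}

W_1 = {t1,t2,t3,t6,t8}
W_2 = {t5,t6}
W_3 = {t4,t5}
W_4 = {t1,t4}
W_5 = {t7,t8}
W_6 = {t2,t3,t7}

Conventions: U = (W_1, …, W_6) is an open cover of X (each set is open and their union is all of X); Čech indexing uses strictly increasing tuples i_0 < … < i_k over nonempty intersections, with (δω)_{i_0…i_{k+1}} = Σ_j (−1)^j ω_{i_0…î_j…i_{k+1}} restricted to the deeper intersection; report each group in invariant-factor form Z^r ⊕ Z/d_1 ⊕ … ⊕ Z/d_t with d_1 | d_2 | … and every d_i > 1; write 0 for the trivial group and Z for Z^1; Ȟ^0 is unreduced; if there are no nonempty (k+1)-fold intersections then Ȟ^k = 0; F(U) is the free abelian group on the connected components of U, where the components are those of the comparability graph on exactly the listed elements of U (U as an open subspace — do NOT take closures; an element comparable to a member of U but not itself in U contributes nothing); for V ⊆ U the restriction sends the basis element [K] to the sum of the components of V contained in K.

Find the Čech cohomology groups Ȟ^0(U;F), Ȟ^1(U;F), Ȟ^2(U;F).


Ȟ^0(U;F) ≅ Z^7; Ȟ^1(U;F) ≅ 0; Ȟ^2(U;F) ≅ 0

nonempty intersections:
  W12={t6} W14={t1} W15={t8} W16={t2,t3} W23={t5} W34={t4} W56={t7}
components per intersection:
  W1: {t1} {t2,t3} {t6} {t8}
  W2: {t5} {t6}
  W3: {t4} {t5}
  W4: {t1} {t4}
  W5: {t7} {t8}
  W6: {t2,t3} {t7}
  W12: {t6}
  W14: {t1}
  W15: {t8}
  W16: {t2,t3}
  W23: {t5}
  W34: {t4}
  W56: {t7}
C dims 14,7; δ0: rk 7, SNF 1^7
Ȟ^0: (14−7)−0=7 ⇒ Z^7
Ȟ^1: (7−0)−7=0 ⇒ 0
Ȟ^2: (0−0)−0=0 ⇒ 0


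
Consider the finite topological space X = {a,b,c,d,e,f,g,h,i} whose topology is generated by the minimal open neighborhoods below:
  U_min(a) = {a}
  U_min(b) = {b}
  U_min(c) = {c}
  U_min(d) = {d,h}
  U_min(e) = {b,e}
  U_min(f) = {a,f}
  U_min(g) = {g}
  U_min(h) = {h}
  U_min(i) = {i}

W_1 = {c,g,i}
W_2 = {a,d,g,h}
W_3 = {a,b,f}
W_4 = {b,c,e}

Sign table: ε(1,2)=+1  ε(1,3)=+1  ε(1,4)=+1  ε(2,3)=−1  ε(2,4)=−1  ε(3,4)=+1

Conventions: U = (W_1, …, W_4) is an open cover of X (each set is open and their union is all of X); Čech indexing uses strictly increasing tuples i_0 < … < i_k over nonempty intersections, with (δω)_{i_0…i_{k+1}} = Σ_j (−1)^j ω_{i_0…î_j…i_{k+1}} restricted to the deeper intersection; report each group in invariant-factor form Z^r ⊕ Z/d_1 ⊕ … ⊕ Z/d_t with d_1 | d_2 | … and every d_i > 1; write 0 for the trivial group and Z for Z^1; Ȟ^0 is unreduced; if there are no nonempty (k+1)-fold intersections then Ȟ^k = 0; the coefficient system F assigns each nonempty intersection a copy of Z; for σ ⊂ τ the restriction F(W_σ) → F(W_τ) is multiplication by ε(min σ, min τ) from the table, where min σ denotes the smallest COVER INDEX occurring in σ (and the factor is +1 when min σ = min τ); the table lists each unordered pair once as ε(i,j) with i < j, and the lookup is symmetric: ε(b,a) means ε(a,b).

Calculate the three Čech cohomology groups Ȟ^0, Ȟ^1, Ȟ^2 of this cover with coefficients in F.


Ȟ^0 = 0, Ȟ^1 = Z/2 and Ȟ^2 = 0

nerve of the cover:
  W12={g} W14={c} W23={a} W34={b}
C dims 4,4; δ0: rk 4, SNF 1^3·2
Ȟ^0 = (4 − 4) − 0 = 0, so Ȟ^0 ≅ 0
Ȟ^1 = (4 − 0) − 4 = 0 plus torsion [2], so Ȟ^1 ≅ Z/2
Ȟ^2 = (0 − 0) − 0 = 0, so Ȟ^2 ≅ 0


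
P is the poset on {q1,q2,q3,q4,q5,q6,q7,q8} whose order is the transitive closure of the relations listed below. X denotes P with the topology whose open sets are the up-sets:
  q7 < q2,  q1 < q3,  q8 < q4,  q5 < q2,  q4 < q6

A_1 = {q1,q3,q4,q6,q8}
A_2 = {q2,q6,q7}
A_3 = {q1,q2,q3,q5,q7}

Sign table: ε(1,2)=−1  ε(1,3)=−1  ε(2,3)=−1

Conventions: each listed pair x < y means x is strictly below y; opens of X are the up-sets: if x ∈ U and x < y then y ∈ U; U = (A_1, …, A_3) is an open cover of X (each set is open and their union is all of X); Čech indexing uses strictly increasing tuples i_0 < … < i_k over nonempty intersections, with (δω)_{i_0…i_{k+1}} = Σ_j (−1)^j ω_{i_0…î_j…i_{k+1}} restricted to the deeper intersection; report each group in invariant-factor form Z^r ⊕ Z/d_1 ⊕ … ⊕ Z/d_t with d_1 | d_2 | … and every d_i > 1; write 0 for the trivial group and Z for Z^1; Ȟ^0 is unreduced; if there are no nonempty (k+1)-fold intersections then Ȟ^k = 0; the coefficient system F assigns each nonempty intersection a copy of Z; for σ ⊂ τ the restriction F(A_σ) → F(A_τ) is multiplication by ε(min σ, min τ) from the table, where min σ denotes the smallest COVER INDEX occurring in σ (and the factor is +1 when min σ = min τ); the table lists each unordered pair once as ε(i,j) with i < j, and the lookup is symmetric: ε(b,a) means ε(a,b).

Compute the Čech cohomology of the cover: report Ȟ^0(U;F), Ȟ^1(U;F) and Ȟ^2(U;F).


cover nerve:
  A12={q6} A13={q1,q3} A23={q2,q7}
C dims 3,3; δ0: rk 3, SNF 1^2·2
Ȟ^0: (3−3)−0=0 ⇒ 0
Ȟ^1: (3−0)−3=0 plus torsion [2] ⇒ Z/2
Ȟ^2: (0−0)−0=0 ⇒ 0

Ȟ^0(U;F) ≅ 0; Ȟ^1(U;F) ≅ Z/2; Ȟ^2(U;F) ≅ 0


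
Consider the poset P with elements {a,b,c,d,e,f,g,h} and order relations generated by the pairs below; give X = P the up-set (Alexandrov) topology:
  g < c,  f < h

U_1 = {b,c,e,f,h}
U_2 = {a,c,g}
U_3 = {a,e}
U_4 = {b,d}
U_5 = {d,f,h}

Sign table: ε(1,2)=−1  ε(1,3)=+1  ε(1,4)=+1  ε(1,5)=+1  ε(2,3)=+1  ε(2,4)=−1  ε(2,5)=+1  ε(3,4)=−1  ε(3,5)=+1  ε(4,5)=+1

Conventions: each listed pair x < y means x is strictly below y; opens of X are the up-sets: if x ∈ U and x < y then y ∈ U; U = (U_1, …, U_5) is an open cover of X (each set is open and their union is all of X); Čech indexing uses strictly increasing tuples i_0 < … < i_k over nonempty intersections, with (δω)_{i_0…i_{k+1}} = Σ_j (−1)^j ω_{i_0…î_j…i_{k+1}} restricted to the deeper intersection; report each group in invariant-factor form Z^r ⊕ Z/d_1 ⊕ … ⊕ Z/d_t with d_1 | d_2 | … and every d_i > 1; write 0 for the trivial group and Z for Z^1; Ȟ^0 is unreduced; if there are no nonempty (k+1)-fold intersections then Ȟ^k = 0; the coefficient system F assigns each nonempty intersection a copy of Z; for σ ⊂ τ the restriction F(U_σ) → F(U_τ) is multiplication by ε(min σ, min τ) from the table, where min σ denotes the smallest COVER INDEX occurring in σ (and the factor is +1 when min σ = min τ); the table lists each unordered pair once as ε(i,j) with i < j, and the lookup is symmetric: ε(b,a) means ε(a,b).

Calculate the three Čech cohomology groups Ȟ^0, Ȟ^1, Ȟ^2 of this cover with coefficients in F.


Ȟ^0(U;F) ≅ 0, Ȟ^1(U;F) ≅ Z ⊕ Z/2 and Ȟ^2(U;F) ≅ 0

nonempty intersections:
  U12={c} U13={e} U14={b} U15={f,h} U23={a} U45={d}
C dims 5,6; δ0: rk 5, SNF 1^4·2
Ȟ^0: (5−5)−0=0 ⇒ 0
Ȟ^1: (6−0)−5=1 plus torsion [2] ⇒ Z ⊕ Z/2
Ȟ^2: (0−0)−0=0 ⇒ 0


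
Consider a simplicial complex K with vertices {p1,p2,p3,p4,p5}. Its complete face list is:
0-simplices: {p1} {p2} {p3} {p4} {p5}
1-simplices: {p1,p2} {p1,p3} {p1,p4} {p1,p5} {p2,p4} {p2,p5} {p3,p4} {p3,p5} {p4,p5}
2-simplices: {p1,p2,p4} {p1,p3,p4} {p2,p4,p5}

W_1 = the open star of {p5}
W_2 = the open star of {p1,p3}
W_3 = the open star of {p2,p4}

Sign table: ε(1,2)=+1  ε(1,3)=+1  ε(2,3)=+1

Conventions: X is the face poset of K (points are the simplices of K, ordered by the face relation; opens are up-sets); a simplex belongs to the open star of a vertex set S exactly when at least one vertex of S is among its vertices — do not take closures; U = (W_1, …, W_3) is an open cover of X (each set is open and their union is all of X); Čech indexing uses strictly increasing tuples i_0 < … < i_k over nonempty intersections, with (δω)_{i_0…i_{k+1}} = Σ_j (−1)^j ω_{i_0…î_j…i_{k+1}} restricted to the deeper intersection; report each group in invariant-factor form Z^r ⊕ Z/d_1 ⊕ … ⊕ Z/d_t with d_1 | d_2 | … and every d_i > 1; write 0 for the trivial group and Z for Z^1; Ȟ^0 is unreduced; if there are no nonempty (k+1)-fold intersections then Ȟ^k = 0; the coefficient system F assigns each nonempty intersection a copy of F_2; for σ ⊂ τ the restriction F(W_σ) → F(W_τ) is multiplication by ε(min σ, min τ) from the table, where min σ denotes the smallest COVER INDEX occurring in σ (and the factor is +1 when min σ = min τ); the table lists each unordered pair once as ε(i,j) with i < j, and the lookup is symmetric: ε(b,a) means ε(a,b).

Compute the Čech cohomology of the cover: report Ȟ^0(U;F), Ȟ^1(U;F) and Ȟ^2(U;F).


Ȟ^0 = Z/2,  Ȟ^1 = Z/2,  Ȟ^2 = 0

nonempty intersections:
  W1={{p5},{p1,p5},{p2,p5},{p3,p5},{p4,p5},{p2,p4,p5}} W2={{p1},{p3},{p1,p2},{p1,p3},{p1,p4},{p1,p5},{p3,p4},{p3,p5},{p1,p2,p4},{p1,p3,p4}} W3={{p2},{p4},{p1,p2},{p1,p4},{p2,p4},{p2,p5},{p3,p4},{p4,p5},{p1,p2,p4},{p1,p3,p4},{p2,p4,p5}}
  W12={{p1,p5},{p3,p5}} W13={{p2,p5},{p4,p5},{p2,p4,p5}} W23={{p1,p2},{p1,p4},{p3,p4},{p1,p2,p4},{p1,p3,p4}}
C dims 3,3; δ0: rk_F2 2
Ȟ^0: (3−2)−0=1 ⇒ Z/2
Ȟ^1: (3−0)−2=1 ⇒ Z/2
Ȟ^2: (0−0)−0=0 ⇒ 0


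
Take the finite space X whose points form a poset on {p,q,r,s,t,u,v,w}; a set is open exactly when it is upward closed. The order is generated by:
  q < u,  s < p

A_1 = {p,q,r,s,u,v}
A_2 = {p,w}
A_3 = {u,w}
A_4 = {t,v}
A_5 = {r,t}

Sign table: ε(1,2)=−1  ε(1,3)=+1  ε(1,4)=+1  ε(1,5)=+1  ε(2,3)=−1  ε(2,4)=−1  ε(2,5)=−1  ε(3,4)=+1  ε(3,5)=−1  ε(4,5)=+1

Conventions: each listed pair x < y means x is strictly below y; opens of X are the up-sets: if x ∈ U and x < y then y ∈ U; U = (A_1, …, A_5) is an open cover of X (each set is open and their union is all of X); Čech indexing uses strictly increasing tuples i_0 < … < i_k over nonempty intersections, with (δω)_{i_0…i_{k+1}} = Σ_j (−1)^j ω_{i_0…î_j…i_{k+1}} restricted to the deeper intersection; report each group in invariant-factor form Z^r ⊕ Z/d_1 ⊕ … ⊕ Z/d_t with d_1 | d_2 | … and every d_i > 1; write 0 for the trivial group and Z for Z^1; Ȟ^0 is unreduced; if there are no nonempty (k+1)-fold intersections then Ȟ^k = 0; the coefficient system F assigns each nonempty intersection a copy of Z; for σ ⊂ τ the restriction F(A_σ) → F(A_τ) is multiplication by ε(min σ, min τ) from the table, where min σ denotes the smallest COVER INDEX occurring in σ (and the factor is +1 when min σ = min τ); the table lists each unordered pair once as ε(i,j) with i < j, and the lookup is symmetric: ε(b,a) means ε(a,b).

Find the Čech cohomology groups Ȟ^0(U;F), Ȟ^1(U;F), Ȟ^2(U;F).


nerve simplices:
  A12={p} A13={u} A14={v} A15={r} A23={w} A45={t}
C dims 5,6; δ0: rk 4, SNF 1^4
degree 0: 5−4−0 = 1 → Ȟ^0 ≅ Z
degree 1: 6−0−4 = 2 → Ȟ^1 ≅ Z^2
degree 2: 0−0−0 = 0 → Ȟ^2 ≅ 0

Ȟ^0 ≅ Z,  Ȟ^1 ≅ Z^2,  Ȟ^2 ≅ 0


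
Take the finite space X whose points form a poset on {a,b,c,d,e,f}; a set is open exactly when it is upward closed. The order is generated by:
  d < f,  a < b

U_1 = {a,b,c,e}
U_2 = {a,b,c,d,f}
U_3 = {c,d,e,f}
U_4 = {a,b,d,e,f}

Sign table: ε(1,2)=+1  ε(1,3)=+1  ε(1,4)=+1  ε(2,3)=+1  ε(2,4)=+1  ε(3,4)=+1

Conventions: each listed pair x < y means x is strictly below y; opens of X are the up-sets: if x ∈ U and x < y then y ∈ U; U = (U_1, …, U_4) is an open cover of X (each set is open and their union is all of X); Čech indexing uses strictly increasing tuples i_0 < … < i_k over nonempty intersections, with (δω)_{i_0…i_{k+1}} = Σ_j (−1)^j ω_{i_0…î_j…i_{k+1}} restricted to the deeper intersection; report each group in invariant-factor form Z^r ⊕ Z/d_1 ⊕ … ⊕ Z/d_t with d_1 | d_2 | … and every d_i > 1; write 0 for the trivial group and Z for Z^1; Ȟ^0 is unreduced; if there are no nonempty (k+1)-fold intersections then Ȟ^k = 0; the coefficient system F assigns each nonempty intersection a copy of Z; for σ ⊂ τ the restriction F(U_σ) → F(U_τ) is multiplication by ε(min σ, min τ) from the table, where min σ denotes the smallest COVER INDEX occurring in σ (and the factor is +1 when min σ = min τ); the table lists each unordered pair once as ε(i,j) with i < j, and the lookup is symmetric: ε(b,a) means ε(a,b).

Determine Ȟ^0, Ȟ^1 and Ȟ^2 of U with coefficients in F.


Ȟ^0(U;F) ≅ Z; Ȟ^1(U;F) ≅ 0; Ȟ^2(U;F) ≅ Z

nonempty overlaps:
  U12={a,b,c} U13={c,e} U14={a,b,e} U23={c,d,f} U24={a,b,d,f} U34={d,e,f}
  U123={c} U124={a,b} U134={e} U234={d,f}
C dims 4,6,4; δ0: rk 3, SNF 1^3; δ1: rk 3, SNF 1^3
degree 0: 4−3−0 = 1 → Ȟ^0 ≅ Z
degree 1: 6−3−3 = 0 → Ȟ^1 ≅ 0
degree 2: 4−0−3 = 1 → Ȟ^2 ≅ Z
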